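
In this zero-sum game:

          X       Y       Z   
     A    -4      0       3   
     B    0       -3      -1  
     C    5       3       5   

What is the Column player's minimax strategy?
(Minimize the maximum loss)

Column should play Y, value = 3

Work:
Column player minimizes Row's maximum payoff:
Column X: max payoff to Row = 5
Column Y: max payoff to Row = 3
Column Z: max payoff to Row = 5
Minimum is 3, achieved by column Y.
Minimax strategy: Y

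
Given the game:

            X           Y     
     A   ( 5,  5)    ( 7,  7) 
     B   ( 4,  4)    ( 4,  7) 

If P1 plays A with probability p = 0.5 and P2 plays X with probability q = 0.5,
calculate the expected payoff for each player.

E[P1] = 5.0, E[P2] = 5.75

Work:
E[P1] = p·q·π₁(A,X) + p·(1-q)·π₁(A,Y) + (1-p)·q·π₁(B,X) + (1-p)·(1-q)·π₁(B,Y)
= 0.5·0.5·5 + 0.5·0.5·7 + 0.5·0.5·4 + 0.5·0.5·4
= 5.0

E[P2] = 5.75 (similar calculation)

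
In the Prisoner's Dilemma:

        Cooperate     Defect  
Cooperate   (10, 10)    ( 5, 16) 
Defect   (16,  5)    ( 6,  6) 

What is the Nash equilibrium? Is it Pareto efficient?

(Defect, Defect) is NE; not Pareto efficient

Work:
Defect dominates Cooperate for both players:
If P2 cooperates: Defect (16) > Cooperate (10)
If P2 defects: Defect (6) > Cooperate (5)
NE: (Defect, Defect) with payoff (6, 6)
But (Cooperate, Cooperate) = (10, 10) Pareto dominates (6, 6)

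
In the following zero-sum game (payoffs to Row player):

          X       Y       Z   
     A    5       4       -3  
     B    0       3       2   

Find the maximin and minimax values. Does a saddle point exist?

Maximin = 0, Minimax = 2, Saddle: False

Work:
Row minimums: [-3, 0] → maximin = 0
Column maximums: [5, 4, 2] → minimax = 2
No saddle point (maximin ≠ minimax). Mixed strategy needed.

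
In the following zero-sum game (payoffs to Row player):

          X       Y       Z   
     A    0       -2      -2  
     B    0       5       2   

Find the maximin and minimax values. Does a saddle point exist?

Maximin = 0, Minimax = 0, Saddle: True

Work:
Row minimums: [-2, 0] → maximin = 0
Column maximums: [0, 5, 2] → minimax = 0
Saddle point exists! Game value = 0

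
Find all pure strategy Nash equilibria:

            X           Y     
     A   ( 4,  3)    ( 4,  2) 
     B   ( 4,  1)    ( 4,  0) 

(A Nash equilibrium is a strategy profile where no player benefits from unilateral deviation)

Nash equilibrium: (A, X), (B, X)

Work:
Best responses:
  P1 vs X: payoffs [4, 4] → best response A/B (payoff 4)
  P1 vs Y: payoffs [4, 4] → best response A/B (payoff 4)
  P2 vs A: payoffs [3, 2] → best response X (payoff 3)
  P2 vs B: payoffs [1, 0] → best response X (payoff 1)
Mutual best responses: (A,X), (B,X) → Nash equilibria.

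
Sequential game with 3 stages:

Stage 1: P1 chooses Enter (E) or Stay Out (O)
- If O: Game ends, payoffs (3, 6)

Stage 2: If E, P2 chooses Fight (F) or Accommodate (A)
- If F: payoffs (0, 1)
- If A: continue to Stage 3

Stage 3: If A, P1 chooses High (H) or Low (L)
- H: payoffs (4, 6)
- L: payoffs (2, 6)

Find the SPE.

SPE: (E, A, H); Outcome (4, 6)

Work:
Stage 3: P1 chooses H (4 vs 2)
Stage 2: P2: F->1, A->6 (anticipating H). Choose A
Stage 1: P1: O->3, E->4 (anticipating A, H). Choose E
SPE path: E -> A -> H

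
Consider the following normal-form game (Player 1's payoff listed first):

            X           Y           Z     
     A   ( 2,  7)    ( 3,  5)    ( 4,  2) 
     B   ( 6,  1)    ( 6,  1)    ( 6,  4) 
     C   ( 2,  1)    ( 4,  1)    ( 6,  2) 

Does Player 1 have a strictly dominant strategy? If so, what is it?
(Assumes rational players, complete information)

No strictly dominant strategy exists for Player 1

Work:
A strategy strictly dominates another if it gives a strictly higher payoff against every opponent action. Compare each pair of P1's strategies column-by-column:
  A vs B: [2 vs 6, 3 vs 6, 4 vs 6] → A does not strictly dominate B (column X: 2 ≤ 6)
  A vs C: [2 vs 2, 3 vs 4, 4 vs 6] → A does not strictly dominate C (column X: 2 ≤ 2)
  B vs A: [6 vs 2, 6 vs 3, 6 vs 4] → B strictly dominates A
  B vs C: [6 vs 2, 6 vs 4, 6 vs 6] → B does not strictly dominate C (column Z: 6 ≤ 6)
  C vs A: [2 vs 2, 4 vs 3, 6 vs 4] → C does not strictly dominate A (column X: 2 ≤ 2)
  C vs B: [2 vs 6, 4 vs 6, 6 vs 6] → C does not strictly dominate B (column X: 2 ≤ 6)
No single strategy strictly dominates all others → no strictly dominant strategy.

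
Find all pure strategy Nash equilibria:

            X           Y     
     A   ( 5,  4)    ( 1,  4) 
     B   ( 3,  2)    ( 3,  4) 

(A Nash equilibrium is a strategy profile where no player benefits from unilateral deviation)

Nash equilibrium: (A, X), (B, Y)

Work:
Best responses:
  P1 vs X: payoffs [5, 3] → best response A (payoff 5)
  P1 vs Y: payoffs [1, 3] → best response B (payoff 3)
  P2 vs A: payoffs [4, 4] → best response X/Y (payoff 4)
  P2 vs B: payoffs [2, 4] → best response Y (payoff 4)
Mutual best responses: (A,X), (B,Y) → Nash equilibria.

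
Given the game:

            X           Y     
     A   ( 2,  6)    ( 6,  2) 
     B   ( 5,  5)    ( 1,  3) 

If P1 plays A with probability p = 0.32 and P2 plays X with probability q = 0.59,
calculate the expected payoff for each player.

E[P1] = 3.4496, E[P2] = 4.2376

Work:
E[P1] = p·q·π₁(A,X) + p·(1-q)·π₁(A,Y) + (1-p)·q·π₁(B,X) + (1-p)·(1-q)·π₁(B,Y)
= 0.32·0.59·2 + 0.32·0.41·6 + 0.68·0.59·5 + 0.68·0.41·1
= 3.4496

E[P2] = 4.2376 (similar calculation)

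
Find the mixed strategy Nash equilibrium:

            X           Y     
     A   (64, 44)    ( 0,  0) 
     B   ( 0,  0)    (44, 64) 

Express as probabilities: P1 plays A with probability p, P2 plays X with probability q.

p = 0.5926, q = 0.4074

Work:
Find probabilities that make opponent indifferent:
P2 chooses q to make P1 indifferent between A and B
P1 chooses p to make P2 indifferent between X and Y
Mixed NE: P1 plays (A: 0.5926, B: 0.4074), P2 plays (X: 0.4074, Y: 0.5926)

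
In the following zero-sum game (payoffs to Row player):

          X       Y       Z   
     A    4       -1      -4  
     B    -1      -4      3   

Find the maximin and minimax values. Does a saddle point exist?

Maximin = -4, Minimax = -1, Saddle: False

Work:
Row minimums: [-4, -4] → maximin = -4
Column maximums: [4, -1, 3] → minimax = -1
No saddle point (maximin ≠ minimax). Mixed strategy needed.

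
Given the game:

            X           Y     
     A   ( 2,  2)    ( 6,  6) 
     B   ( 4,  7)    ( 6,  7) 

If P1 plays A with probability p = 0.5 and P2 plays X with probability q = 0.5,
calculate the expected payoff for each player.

E[P1] = 4.5, E[P2] = 5.5

Work:
E[P1] = p·q·π₁(A,X) + p·(1-q)·π₁(A,Y) + (1-p)·q·π₁(B,X) + (1-p)·(1-q)·π₁(B,Y)
= 0.5·0.5·2 + 0.5·0.5·6 + 0.5·0.5·4 + 0.5·0.5·6
= 4.5

E[P2] = 5.5 (similar calculation)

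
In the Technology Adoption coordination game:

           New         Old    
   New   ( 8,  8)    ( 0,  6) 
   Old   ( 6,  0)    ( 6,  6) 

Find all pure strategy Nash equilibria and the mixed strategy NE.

Pure NE: (New, New) and (Old, Old); Mixed NE: p = 0.75, q = 0.75

Work:
Check pure NE:
(New, New): (8, 8) - no unilateral deviation beneficial
(Old, Old): (6, 6) - no unilateral deviation beneficial
Mixed NE: P1 plays New with p = 0.75, P2 plays New with q = 0.75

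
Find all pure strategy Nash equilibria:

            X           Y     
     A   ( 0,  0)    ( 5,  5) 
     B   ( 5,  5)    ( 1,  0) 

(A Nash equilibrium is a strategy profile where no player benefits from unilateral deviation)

Nash equilibrium: (A, Y), (B, X)

Work:
Best responses:
  P1 vs X: payoffs [0, 5] → best response B (payoff 5)
  P1 vs Y: payoffs [5, 1] → best response A (payoff 5)
  P2 vs A: payoffs [0, 5] → best response Y (payoff 5)
  P2 vs B: payoffs [5, 0] → best response X (payoff 5)
Mutual best responses: (A,Y), (B,X) → Nash equilibria.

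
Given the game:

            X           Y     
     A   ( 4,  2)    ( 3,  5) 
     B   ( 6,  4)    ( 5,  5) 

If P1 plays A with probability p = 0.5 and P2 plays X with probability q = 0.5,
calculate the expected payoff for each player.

E[P1] = 4.5, E[P2] = 4.0

Work:
E[P1] = p·q·π₁(A,X) + p·(1-q)·π₁(A,Y) + (1-p)·q·π₁(B,X) + (1-p)·(1-q)·π₁(B,Y)
= 0.5·0.5·4 + 0.5·0.5·3 + 0.5·0.5·6 + 0.5·0.5·5
= 4.5

E[P2] = 4.0 (similar calculation)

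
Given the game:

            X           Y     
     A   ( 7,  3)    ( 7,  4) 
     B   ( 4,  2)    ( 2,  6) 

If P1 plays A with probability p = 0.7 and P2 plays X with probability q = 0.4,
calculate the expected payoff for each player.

E[P1] = 5.74, E[P2] = 3.84

Work:
E[P1] = p·q·π₁(A,X) + p·(1-q)·π₁(A,Y) + (1-p)·q·π₁(B,X) + (1-p)·(1-q)·π₁(B,Y)
= 0.7·0.4·7 + 0.7·0.6·7 + 0.3·0.4·4 + 0.3·0.6·2
= 5.74

E[P2] = 3.84 (similar calculation)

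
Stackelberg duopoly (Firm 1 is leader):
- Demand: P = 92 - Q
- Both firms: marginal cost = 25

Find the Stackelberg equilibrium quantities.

q₁* (leader) = 33.5, q₂* (follower) = 16.75

Work:
Follower's reaction: q₂ = (a - c - q₁)/2
Leader substitutes: π₁ = q₁·(a - q₁ - (a-c-q₁)/2 - c)
FOC: q₁* = (92 - 25)/2 = 33.50
Then: q₂* = (92 - 25 - 33.5)/2 = 16.75
Leader has first-mover advantage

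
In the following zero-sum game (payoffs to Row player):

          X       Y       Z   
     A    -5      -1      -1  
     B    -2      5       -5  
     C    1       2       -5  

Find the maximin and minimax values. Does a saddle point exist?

Maximin = -5, Minimax = -1, Saddle: False

Work:
Row minimums: [-5, -5, -5] → maximin = -5
Column maximums: [1, 5, -1] → minimax = -1
No saddle point (maximin ≠ minimax). Mixed strategy needed.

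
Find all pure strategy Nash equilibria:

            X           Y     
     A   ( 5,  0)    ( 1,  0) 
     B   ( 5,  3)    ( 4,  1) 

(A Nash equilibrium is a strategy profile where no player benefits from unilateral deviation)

Nash equilibrium: (A, X), (B, X)

Work:
Best responses:
  P1 vs X: payoffs [5, 5] → best response A/B (payoff 5)
  P1 vs Y: payoffs [1, 4] → best response B (payoff 4)
  P2 vs A: payoffs [0, 0] → best response X/Y (payoff 0)
  P2 vs B: payoffs [3, 1] → best response X (payoff 3)
Mutual best responses: (A,X), (B,X) → Nash equilibria.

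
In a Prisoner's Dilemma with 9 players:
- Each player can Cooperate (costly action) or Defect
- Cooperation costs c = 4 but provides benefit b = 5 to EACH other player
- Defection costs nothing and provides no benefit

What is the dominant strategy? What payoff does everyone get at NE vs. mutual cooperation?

Dominant: Defect; NE payoff = 0; Coop payoff = 36

Work:
Defect dominates (saves cost c = 4, benefit to others is external)
NE: All defect → everyone gets 0
If all cooperate: each receives (8)×5 - 4 = 36
Social dilemma: 36 > 0 but NE gives 0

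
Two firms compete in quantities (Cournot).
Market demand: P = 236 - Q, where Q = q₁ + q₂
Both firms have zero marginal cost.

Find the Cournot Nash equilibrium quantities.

q₁* = q₂* = 78.67; P* = 78.67

Work:
Profit: π_i = P·q_i = (a - q_i - q_j)·q_i
FOC: ∂π_i/∂q_i = a - 2q_i - q_j = 0
Reaction function: q_i = (236 - q_j)/2
Symmetry: q* = 236/3 = 78.67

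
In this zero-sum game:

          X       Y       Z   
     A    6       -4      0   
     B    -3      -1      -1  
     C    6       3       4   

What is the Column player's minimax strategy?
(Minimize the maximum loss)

Column should play Y, value = 3

Work:
Column player minimizes Row's maximum payoff:
Column X: max payoff to Row = 6
Column Y: max payoff to Row = 3
Column Z: max payoff to Row = 4
Minimum is 3, achieved by column Y.
Minimax strategy: Y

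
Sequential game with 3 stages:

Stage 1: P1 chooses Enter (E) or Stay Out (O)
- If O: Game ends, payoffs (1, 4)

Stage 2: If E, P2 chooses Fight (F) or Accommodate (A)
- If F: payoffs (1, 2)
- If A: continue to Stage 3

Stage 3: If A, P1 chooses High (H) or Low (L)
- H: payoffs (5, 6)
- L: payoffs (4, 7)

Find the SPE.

SPE: (E, A, H); Outcome (5, 6)

Work:
Stage 3: P1 chooses H (5 vs 4)
Stage 2: P2: F->2, A->6 (anticipating H). Choose A
Stage 1: P1: O->1, E->5 (anticipating A, H). Choose E
SPE path: E -> A -> H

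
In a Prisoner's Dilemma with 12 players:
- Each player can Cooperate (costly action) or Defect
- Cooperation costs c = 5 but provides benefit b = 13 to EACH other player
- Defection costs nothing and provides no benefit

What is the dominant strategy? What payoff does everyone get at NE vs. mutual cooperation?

Dominant: Defect; NE payoff = 0; Coop payoff = 138

Work:
Defect dominates (saves cost c = 5, benefit to others is external)
NE: All defect → everyone gets 0
If all cooperate: each receives (11)×13 - 5 = 138
Social dilemma: 138 > 0 but NE gives 0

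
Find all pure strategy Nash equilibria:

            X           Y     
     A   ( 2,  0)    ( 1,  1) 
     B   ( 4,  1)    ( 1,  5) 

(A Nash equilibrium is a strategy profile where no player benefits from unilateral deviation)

Nash equilibrium: (A, Y), (B, Y)

Work:
Best responses:
  P1 vs X: payoffs [2, 4] → best response B (payoff 4)
  P1 vs Y: payoffs [1, 1] → best response A/B (payoff 1)
  P2 vs A: payoffs [0, 1] → best response Y (payoff 1)
  P2 vs B: payoffs [1, 5] → best response Y (payoff 5)
Mutual best responses: (A,Y), (B,Y) → Nash equilibria.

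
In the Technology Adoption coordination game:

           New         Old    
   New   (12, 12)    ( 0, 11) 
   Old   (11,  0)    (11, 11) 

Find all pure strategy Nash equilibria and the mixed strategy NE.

Pure NE: (New, New) and (Old, Old); Mixed NE: p = 0.9167, q = 0.9167

Work:
Check pure NE:
(New, New): (12, 12) - no unilateral deviation beneficial
(Old, Old): (11, 11) - no unilateral deviation beneficial
Mixed NE: P1 plays New with p = 0.9167, P2 plays New with q = 0.9167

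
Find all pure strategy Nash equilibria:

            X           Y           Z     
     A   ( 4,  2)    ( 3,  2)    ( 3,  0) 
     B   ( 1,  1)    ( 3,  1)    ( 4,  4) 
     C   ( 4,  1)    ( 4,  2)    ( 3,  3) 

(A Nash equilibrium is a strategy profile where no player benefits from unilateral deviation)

Nash equilibrium: (A, X), (B, Z)

Work:
Best responses:
  P1 vs X: payoffs [4, 1, 4] → best response A/C (payoff 4)
  P1 vs Y: payoffs [3, 3, 4] → best response C (payoff 4)
  P1 vs Z: payoffs [3, 4, 3] → best response B (payoff 4)
  P2 vs A: payoffs [2, 2, 0] → best response X/Y (payoff 2)
  P2 vs B: payoffs [1, 1, 4] → best response Z (payoff 4)
  P2 vs C: payoffs [1, 2, 3] → best response Z (payoff 3)
Mutual best responses: (A,X), (B,Z) → Nash equilibria.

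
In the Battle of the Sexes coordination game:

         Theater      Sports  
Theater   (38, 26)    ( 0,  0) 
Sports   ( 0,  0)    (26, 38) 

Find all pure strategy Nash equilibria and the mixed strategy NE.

Pure NE: (Theater, Theater) and (Sports, Sports); Mixed NE: p = 0.5938, q = 0.4062

Work:
Check pure NE:
(Theater, Theater): (38, 26) - no unilateral deviation beneficial
(Sports, Sports): (26, 38) - no unilateral deviation beneficial
Mixed NE: P1 plays Theater with p = 0.5938, P2 plays Theater with q = 0.4062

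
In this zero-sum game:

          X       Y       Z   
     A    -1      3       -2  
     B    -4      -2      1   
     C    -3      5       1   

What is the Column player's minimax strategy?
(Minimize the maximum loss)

Column should play X, value = -1

Work:
Column player minimizes Row's maximum payoff:
Column X: max payoff to Row = -1
Column Y: max payoff to Row = 5
Column Z: max payoff to Row = 1
Minimum is -1, achieved by column X.
Minimax strategy: X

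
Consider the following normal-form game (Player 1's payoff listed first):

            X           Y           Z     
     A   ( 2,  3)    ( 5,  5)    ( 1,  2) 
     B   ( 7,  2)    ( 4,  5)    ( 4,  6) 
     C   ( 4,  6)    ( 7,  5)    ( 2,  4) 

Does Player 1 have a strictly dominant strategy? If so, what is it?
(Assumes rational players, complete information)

No strictly dominant strategy exists for Player 1

Work:
A strategy strictly dominates another if it gives a strictly higher payoff against every opponent action. Compare each pair of P1's strategies column-by-column:
  A vs B: [2 vs 7, 5 vs 4, 1 vs 4] → A does not strictly dominate B (column X: 2 ≤ 7)
  A vs C: [2 vs 4, 5 vs 7, 1 vs 2] → A does not strictly dominate C (column X: 2 ≤ 4)
  B vs A: [7 vs 2, 4 vs 5, 4 vs 1] → B does not strictly dominate A (column Y: 4 ≤ 5)
  B vs C: [7 vs 4, 4 vs 7, 4 vs 2] → B does not strictly dominate C (column Y: 4 ≤ 7)
  C vs A: [4 vs 2, 7 vs 5, 2 vs 1] → C strictly dominates A
  C vs B: [4 vs 7, 7 vs 4, 2 vs 4] → C does not strictly dominate B (column X: 4 ≤ 7)
No single strategy strictly dominates all others → no strictly dominant strategy.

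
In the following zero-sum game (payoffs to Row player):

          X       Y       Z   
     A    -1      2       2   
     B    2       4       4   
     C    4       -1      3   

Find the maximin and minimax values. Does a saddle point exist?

Maximin = 2, Minimax = 4, Saddle: False

Work:
Row minimums: [-1, 2, -1] → maximin = 2
Column maximums: [4, 4, 4] → minimax = 4
No saddle point (maximin ≠ minimax). Mixed strategy needed.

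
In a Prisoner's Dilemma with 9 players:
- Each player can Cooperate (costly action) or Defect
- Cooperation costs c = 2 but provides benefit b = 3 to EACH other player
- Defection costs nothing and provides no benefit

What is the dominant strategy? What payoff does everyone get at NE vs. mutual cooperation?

Dominant: Defect; NE payoff = 0; Coop payoff = 22

Work:
Defect dominates (saves cost c = 2, benefit to others is external)
NE: All defect → everyone gets 0
If all cooperate: each receives (8)×3 - 2 = 22
Social dilemma: 22 > 0 but NE gives 0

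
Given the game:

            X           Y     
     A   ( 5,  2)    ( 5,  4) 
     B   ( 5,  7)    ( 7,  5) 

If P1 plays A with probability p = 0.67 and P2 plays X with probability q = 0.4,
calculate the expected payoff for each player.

E[P1] = 5.396, E[P2] = 4.058

Work:
E[P1] = p·q·π₁(A,X) + p·(1-q)·π₁(A,Y) + (1-p)·q·π₁(B,X) + (1-p)·(1-q)·π₁(B,Y)
= 0.67·0.4·5 + 0.67·0.6·5 + 0.33·0.4·5 + 0.33·0.6·7
= 5.396

E[P2] = 4.058 (similar calculation)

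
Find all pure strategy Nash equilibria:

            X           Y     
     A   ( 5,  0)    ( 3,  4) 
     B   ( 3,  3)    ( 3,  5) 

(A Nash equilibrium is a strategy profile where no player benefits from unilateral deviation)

Nash equilibrium: (A, Y), (B, Y)

Work:
Best responses:
  P1 vs X: payoffs [5, 3] → best response A (payoff 5)
  P1 vs Y: payoffs [3, 3] → best response A/B (payoff 3)
  P2 vs A: payoffs [0, 4] → best response Y (payoff 4)
  P2 vs B: payoffs [3, 5] → best response Y (payoff 5)
Mutual best responses: (A,Y), (B,Y) → Nash equilibria.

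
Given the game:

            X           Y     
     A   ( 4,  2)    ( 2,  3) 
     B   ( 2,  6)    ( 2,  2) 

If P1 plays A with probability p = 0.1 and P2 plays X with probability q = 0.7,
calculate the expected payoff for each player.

E[P1] = 2.14, E[P2] = 4.55

Work:
E[P1] = p·q·π₁(A,X) + p·(1-q)·π₁(A,Y) + (1-p)·q·π₁(B,X) + (1-p)·(1-q)·π₁(B,Y)
= 0.1·0.7·4 + 0.1·0.3·2 + 0.9·0.7·2 + 0.9·0.3·2
= 2.14

E[P2] = 4.55 (similar calculation)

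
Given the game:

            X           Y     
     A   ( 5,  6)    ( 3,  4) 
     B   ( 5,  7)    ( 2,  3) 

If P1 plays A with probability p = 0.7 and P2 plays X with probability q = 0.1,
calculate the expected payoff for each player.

E[P1] = 2.93, E[P2] = 3.96

Work:
E[P1] = p·q·π₁(A,X) + p·(1-q)·π₁(A,Y) + (1-p)·q·π₁(B,X) + (1-p)·(1-q)·π₁(B,Y)
= 0.7·0.1·5 + 0.7·0.9·3 + 0.3·0.1·5 + 0.3·0.9·2
= 2.93

E[P2] = 3.96 (similar calculation)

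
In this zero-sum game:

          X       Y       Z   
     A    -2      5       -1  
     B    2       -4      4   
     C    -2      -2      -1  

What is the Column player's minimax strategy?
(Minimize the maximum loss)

Column should play X, value = 2

Work:
Column player minimizes Row's maximum payoff:
Column X: max payoff to Row = 2
Column Y: max payoff to Row = 5
Column Z: max payoff to Row = 4
Minimum is 2, achieved by column X.
Minimax strategy: X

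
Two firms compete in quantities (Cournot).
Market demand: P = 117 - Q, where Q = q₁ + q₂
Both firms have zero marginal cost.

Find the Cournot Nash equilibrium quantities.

q₁* = q₂* = 39.0; P* = 39.0

Work:
Profit: π_i = P·q_i = (a - q_i - q_j)·q_i
FOC: ∂π_i/∂q_i = a - 2q_i - q_j = 0
Reaction function: q_i = (117 - q_j)/2
Symmetry: q* = 117/3 = 39.0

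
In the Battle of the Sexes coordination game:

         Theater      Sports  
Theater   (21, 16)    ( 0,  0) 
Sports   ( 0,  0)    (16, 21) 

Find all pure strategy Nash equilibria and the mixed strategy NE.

Pure NE: (Theater, Theater) and (Sports, Sports); Mixed NE: p = 0.5676, q = 0.4324

Work:
Check pure NE:
(Theater, Theater): (21, 16) - no unilateral deviation beneficial
(Sports, Sports): (16, 21) - no unilateral deviation beneficial
Mixed NE: P1 plays Theater with p = 0.5676, P2 plays Theater with q = 0.4324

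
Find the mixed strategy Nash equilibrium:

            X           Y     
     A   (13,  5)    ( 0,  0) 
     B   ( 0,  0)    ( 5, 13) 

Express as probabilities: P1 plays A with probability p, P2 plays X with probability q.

p = 0.7222, q = 0.2778

Work:
Find probabilities that make opponent indifferent:
P2 chooses q to make P1 indifferent between A and B
P1 chooses p to make P2 indifferent between X and Y
Mixed NE: P1 plays (A: 0.7222, B: 0.2778), P2 plays (X: 0.2778, Y: 0.7222)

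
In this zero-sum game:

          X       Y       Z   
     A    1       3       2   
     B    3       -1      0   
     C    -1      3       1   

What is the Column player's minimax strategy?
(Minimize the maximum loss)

Column should play Z, value = 2

Work:
Column player minimizes Row's maximum payoff:
Column X: max payoff to Row = 3
Column Y: max payoff to Row = 3
Column Z: max payoff to Row = 2
Minimum is 2, achieved by column Z.
Minimax strategy: Z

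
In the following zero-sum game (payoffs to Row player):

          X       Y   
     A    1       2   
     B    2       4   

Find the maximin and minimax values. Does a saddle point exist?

Maximin = 2, Minimax = 2, Saddle: True

Work:
Row minimums: [1, 2] → maximin = 2
Column maximums: [2, 4] → minimax = 2
Saddle point exists! Game value = 2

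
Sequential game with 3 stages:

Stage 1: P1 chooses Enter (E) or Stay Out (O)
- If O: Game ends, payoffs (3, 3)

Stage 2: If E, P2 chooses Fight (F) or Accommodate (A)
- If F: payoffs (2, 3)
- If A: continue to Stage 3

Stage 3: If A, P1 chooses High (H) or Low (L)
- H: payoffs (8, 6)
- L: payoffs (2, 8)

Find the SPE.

SPE: (E, A, H); Outcome (8, 6)

Work:
Stage 3: P1 chooses H (8 vs 2)
Stage 2: P2: F->3, A->6 (anticipating H). Choose A
Stage 1: P1: O->3, E->8 (anticipating A, H). Choose E
SPE path: E -> A -> H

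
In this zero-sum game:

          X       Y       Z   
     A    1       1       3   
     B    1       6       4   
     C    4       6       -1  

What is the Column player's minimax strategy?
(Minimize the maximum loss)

Column should play X or Z (all achieve the minimum), value = 4

Work:
Column player minimizes Row's maximum payoff:
Column X: max payoff to Row = 4
Column Y: max payoff to Row = 6
Column Z: max payoff to Row = 4
Minimum is 4, achieved by columns X, Z (tied).
Each of X or Z is a minimax strategy.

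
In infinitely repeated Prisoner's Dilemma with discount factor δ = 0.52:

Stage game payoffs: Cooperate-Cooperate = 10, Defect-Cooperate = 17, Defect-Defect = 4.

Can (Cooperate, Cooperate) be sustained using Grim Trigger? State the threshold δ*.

δ* = 0.5385; since δ = 0.52 < 0.5385, cooperation cannot be sustained

Work:
For Grim Trigger:
Cooperate forever: 10/(1-δ)
Defect then punished: 17 + 4·δ/(1-δ)
Need: 10/(1-δ) ≥ 17 + 4·δ/(1-δ)
Solving: δ ≥ (T-R)/(T-P) = (17-10)/(17-4) = 0.5385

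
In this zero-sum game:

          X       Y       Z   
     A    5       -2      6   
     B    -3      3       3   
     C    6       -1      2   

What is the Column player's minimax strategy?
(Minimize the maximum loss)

Column should play Y, value = 3

Work:
Column player minimizes Row's maximum payoff:
Column X: max payoff to Row = 6
Column Y: max payoff to Row = 3
Column Z: max payoff to Row = 6
Minimum is 3, achieved by column Y.
Minimax strategy: Y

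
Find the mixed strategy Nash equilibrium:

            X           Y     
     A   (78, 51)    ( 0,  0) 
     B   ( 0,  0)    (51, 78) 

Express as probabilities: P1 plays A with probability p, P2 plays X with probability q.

p = 0.6047, q = 0.3953

Work:
Find probabilities that make opponent indifferent:
P2 chooses q to make P1 indifferent between A and B
P1 chooses p to make P2 indifferent between X and Y
Mixed NE: P1 plays (A: 0.6047, B: 0.3953), P2 plays (X: 0.3953, Y: 0.6047)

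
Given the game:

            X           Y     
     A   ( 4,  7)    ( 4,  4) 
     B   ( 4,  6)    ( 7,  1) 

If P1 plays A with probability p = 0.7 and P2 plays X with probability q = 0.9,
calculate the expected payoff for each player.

E[P1] = 4.09, E[P2] = 6.34

Work:
E[P1] = p·q·π₁(A,X) + p·(1-q)·π₁(A,Y) + (1-p)·q·π₁(B,X) + (1-p)·(1-q)·π₁(B,Y)
= 0.7·0.9·4 + 0.7·0.1·4 + 0.3·0.9·4 + 0.3·0.1·7
= 4.09

E[P2] = 6.34 (similar calculation)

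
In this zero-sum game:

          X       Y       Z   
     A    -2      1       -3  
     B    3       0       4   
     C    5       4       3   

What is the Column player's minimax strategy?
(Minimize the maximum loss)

Column should play Y or Z (all achieve the minimum), value = 4

Work:
Column player minimizes Row's maximum payoff:
Column X: max payoff to Row = 5
Column Y: max payoff to Row = 4
Column Z: max payoff to Row = 4
Minimum is 4, achieved by columns Y, Z (tied).
Each of Y or Z is a minimax strategy.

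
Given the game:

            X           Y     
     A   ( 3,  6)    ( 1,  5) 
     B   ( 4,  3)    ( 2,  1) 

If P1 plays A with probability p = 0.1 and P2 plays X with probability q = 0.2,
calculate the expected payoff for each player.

E[P1] = 2.3, E[P2] = 1.78

Work:
E[P1] = p·q·π₁(A,X) + p·(1-q)·π₁(A,Y) + (1-p)·q·π₁(B,X) + (1-p)·(1-q)·π₁(B,Y)
= 0.1·0.2·3 + 0.1·0.8·1 + 0.9·0.2·4 + 0.9·0.8·2
= 2.3

E[P2] = 1.78 (similar calculation)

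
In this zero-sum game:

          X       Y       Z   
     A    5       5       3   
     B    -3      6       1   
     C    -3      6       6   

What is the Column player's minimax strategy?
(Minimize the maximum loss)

Column should play X, value = 5

Work:
Column player minimizes Row's maximum payoff:
Column X: max payoff to Row = 5
Column Y: max payoff to Row = 6
Column Z: max payoff to Row = 6
Minimum is 5, achieved by column X.
Minimax strategy: X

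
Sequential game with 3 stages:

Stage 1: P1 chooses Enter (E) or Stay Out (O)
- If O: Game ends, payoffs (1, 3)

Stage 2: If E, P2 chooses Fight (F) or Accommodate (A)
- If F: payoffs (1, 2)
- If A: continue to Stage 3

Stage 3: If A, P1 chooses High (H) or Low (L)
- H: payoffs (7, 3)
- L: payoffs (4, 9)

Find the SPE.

SPE: (E, A, H); Outcome (7, 3)

Work:
Stage 3: P1 chooses H (7 vs 4)
Stage 2: P2: F->2, A->3 (anticipating H). Choose A
Stage 1: P1: O->1, E->7 (anticipating A, H). Choose E
SPE path: E -> A -> H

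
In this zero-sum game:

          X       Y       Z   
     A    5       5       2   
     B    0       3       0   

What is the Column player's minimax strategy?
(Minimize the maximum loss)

Column should play Z, value = 2

Work:
Column player minimizes Row's maximum payoff:
Column X: max payoff to Row = 5
Column Y: max payoff to Row = 5
Column Z: max payoff to Row = 2
Minimum is 2, achieved by column Z.
Minimax strategy: Z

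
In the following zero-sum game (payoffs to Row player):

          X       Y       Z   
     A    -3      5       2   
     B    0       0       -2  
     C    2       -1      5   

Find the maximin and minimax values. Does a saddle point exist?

Maximin = -1, Minimax = 2, Saddle: False

Work:
Row minimums: [-3, -2, -1] → maximin = -1
Column maximums: [2, 5, 5] → minimax = 2
No saddle point (maximin ≠ minimax). Mixed strategy needed.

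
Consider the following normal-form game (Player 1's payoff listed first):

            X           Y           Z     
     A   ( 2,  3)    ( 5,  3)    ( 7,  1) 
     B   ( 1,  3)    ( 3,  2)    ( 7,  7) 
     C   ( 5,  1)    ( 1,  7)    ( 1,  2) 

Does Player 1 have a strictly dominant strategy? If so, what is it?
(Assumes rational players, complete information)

No strictly dominant strategy exists for Player 1

Work:
A strategy strictly dominates another if it gives a strictly higher payoff against every opponent action. Compare each pair of P1's strategies column-by-column:
  A vs B: [2 vs 1, 5 vs 3, 7 vs 7] → A does not strictly dominate B (column Z: 7 ≤ 7)
  A vs C: [2 vs 5, 5 vs 1, 7 vs 1] → A does not strictly dominate C (column X: 2 ≤ 5)
  B vs A: [1 vs 2, 3 vs 5, 7 vs 7] → B does not strictly dominate A (column X: 1 ≤ 2)
  B vs C: [1 vs 5, 3 vs 1, 7 vs 1] → B does not strictly dominate C (column X: 1 ≤ 5)
  C vs A: [5 vs 2, 1 vs 5, 1 vs 7] → C does not strictly dominate A (column Y: 1 ≤ 5)
  C vs B: [5 vs 1, 1 vs 3, 1 vs 7] → C does not strictly dominate B (column Y: 1 ≤ 3)
No single strategy strictly dominates all others → no strictly dominant strategy.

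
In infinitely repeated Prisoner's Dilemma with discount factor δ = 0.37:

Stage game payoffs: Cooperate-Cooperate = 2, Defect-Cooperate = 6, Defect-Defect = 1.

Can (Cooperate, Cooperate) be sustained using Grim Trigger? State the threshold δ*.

δ* = 0.8; since δ = 0.37 < 0.8, cooperation cannot be sustained

Work:
For Grim Trigger:
Cooperate forever: 2/(1-δ)
Defect then punished: 6 + 1·δ/(1-δ)
Need: 2/(1-δ) ≥ 6 + 1·δ/(1-δ)
Solving: δ ≥ (T-R)/(T-P) = (6-2)/(6-1) = 0.8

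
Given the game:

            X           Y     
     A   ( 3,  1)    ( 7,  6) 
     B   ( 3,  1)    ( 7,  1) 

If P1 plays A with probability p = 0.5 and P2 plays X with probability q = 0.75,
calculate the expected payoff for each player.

E[P1] = 4.0, E[P2] = 1.625

Work:
E[P1] = p·q·π₁(A,X) + p·(1-q)·π₁(A,Y) + (1-p)·q·π₁(B,X) + (1-p)·(1-q)·π₁(B,Y)
= 0.5·0.75·3 + 0.5·0.25·7 + 0.5·0.75·3 + 0.5·0.25·7
= 4.0

E[P2] = 1.625 (similar calculation)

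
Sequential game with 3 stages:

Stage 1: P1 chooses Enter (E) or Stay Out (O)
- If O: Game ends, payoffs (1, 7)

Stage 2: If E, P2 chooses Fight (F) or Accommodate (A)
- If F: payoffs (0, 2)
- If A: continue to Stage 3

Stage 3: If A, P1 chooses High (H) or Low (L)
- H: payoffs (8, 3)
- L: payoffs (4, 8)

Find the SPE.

SPE: (E, A, H); Outcome (8, 3)

Work:
Stage 3: P1 chooses H (8 vs 4)
Stage 2: P2: F->2, A->3 (anticipating H). Choose A
Stage 1: P1: O->1, E->8 (anticipating A, H). Choose E
SPE path: E -> A -> H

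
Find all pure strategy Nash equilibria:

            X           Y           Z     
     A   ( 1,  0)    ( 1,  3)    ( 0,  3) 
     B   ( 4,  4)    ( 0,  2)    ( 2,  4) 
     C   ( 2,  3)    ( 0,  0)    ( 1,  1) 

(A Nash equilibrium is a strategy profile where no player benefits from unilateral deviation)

Nash equilibrium: (A, Y), (B, X), (B, Z)

Work:
Best responses:
  P1 vs X: payoffs [1, 4, 2] → best response B (payoff 4)
  P1 vs Y: payoffs [1, 0, 0] → best response A (payoff 1)
  P1 vs Z: payoffs [0, 2, 1] → best response B (payoff 2)
  P2 vs A: payoffs [0, 3, 3] → best response Y/Z (payoff 3)
  P2 vs B: payoffs [4, 2, 4] → best response X/Z (payoff 4)
  P2 vs C: payoffs [3, 0, 1] → best response X (payoff 3)
Mutual best responses: (A,Y), (B,X), (B,Z) → Nash equilibria.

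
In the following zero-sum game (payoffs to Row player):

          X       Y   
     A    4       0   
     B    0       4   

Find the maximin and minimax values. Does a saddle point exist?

Maximin = 0, Minimax = 4, Saddle: False

Work:
Row minimums: [0, 0] → maximin = 0
Column maximums: [4, 4] → minimax = 4
No saddle point (maximin ≠ minimax). Mixed strategy needed.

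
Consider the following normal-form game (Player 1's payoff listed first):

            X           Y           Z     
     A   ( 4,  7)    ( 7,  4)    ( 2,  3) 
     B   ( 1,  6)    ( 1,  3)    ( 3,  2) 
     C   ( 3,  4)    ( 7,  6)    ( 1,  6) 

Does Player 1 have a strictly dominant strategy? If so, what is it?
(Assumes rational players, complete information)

No strictly dominant strategy exists for Player 1

Work:
A strategy strictly dominates another if it gives a strictly higher payoff against every opponent action. Compare each pair of P1's strategies column-by-column:
  A vs B: [4 vs 1, 7 vs 1, 2 vs 3] → A does not strictly dominate B (column Z: 2 ≤ 3)
  A vs C: [4 vs 3, 7 vs 7, 2 vs 1] → A does not strictly dominate C (column Y: 7 ≤ 7)
  B vs A: [1 vs 4, 1 vs 7, 3 vs 2] → B does not strictly dominate A (column X: 1 ≤ 4)
  B vs C: [1 vs 3, 1 vs 7, 3 vs 1] → B does not strictly dominate C (column X: 1 ≤ 3)
  C vs A: [3 vs 4, 7 vs 7, 1 vs 2] → C does not strictly dominate A (column X: 3 ≤ 4)
  C vs B: [3 vs 1, 7 vs 1, 1 vs 3] → C does not strictly dominate B (column Z: 1 ≤ 3)
No single strategy strictly dominates all others → no strictly dominant strategy.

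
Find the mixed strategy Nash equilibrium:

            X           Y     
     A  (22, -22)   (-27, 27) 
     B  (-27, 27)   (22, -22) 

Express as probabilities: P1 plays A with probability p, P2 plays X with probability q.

p = 0.5, q = 0.5

Work:
Find probabilities that make opponent indifferent:
P2 chooses q to make P1 indifferent between A and B
P1 chooses p to make P2 indifferent between X and Y
Mixed NE: P1 plays (A: 0.5, B: 0.5), P2 plays (X: 0.5, Y: 0.5)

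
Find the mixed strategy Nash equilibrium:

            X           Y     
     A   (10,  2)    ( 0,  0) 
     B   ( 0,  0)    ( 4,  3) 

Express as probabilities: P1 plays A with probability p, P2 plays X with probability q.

p = 0.6, q = 0.2857

Work:
Find probabilities that make opponent indifferent:
P2 chooses q to make P1 indifferent between A and B
P1 chooses p to make P2 indifferent between X and Y
Mixed NE: P1 plays (A: 0.6, B: 0.4), P2 plays (X: 0.2857, Y: 0.7143)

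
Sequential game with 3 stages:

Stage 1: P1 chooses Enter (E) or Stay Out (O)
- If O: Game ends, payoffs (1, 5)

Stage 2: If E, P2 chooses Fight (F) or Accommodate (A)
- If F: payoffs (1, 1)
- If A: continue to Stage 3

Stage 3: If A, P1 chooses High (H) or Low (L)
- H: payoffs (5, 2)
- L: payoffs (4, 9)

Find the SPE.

SPE: (E, A, H); Outcome (5, 2)

Work:
Stage 3: P1 chooses H (5 vs 4)
Stage 2: P2: F->1, A->2 (anticipating H). Choose A
Stage 1: P1: O->1, E->5 (anticipating A, H). Choose E
SPE path: E -> A -> H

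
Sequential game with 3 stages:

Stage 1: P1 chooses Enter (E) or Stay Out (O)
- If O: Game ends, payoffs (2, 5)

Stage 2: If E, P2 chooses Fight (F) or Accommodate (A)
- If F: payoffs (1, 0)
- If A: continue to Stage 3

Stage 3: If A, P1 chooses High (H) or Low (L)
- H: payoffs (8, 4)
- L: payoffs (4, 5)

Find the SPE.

SPE: (E, A, H); Outcome (8, 4)

Work:
Stage 3: P1 chooses H (8 vs 4)
Stage 2: P2: F->0, A->4 (anticipating H). Choose A
Stage 1: P1: O->2, E->8 (anticipating A, H). Choose E
SPE path: E -> A -> H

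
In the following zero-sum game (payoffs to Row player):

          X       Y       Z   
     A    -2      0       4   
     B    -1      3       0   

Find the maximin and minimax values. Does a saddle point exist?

Maximin = -1, Minimax = -1, Saddle: True

Work:
Row minimums: [-2, -1] → maximin = -1
Column maximums: [-1, 3, 4] → minimax = -1
Saddle point exists! Game value = -1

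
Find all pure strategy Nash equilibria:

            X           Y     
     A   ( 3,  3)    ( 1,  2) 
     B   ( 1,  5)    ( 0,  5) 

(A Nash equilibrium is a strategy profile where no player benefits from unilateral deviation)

Nash equilibrium: (A, X)

Work:
Best responses:
  P1 vs X: payoffs [3, 1] → best response A (payoff 3)
  P1 vs Y: payoffs [1, 0] → best response A (payoff 1)
  P2 vs A: payoffs [3, 2] → best response X (payoff 3)
  P2 vs B: payoffs [5, 5] → best response X/Y (payoff 5)
Mutual best responses: (A,X) → Nash equilibria.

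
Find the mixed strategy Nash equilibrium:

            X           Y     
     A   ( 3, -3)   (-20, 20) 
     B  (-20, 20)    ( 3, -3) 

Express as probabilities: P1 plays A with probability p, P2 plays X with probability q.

p = 0.5, q = 0.5

Work:
Find probabilities that make opponent indifferent:
P2 chooses q to make P1 indifferent between A and B
P1 chooses p to make P2 indifferent between X and Y
Mixed NE: P1 plays (A: 0.5, B: 0.5), P2 plays (X: 0.5, Y: 0.5)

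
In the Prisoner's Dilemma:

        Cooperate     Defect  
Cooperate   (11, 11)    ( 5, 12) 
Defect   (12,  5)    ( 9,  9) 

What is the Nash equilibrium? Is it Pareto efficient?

(Defect, Defect) is NE; not Pareto efficient

Work:
Defect dominates Cooperate for both players:
If P2 cooperates: Defect (12) > Cooperate (11)
If P2 defects: Defect (9) > Cooperate (5)
NE: (Defect, Defect) with payoff (9, 9)
But (Cooperate, Cooperate) = (11, 11) Pareto dominates (9, 9)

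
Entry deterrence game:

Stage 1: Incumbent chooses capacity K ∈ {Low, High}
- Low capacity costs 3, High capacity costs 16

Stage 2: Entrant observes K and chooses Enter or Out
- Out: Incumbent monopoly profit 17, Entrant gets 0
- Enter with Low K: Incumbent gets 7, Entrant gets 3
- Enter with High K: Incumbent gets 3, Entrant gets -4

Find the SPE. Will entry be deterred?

SPE: (Low, Enter|Low, Out|High); Entry not deterred. Incumbent net profit = 4, Entrant gets 3

Work:
After Low K: Entrant enters (3 > 0)
After High K: Entrant stays out (-4 < 0)
Incumbent: Low → 7−3=4, High → 17−16=1
Incumbent chooses Low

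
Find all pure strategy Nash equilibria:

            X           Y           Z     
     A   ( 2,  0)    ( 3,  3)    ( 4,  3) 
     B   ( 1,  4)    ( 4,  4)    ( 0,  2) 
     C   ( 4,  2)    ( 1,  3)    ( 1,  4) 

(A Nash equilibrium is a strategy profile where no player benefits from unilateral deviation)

Nash equilibrium: (A, Z), (B, Y)

Work:
Best responses:
  P1 vs X: payoffs [2, 1, 4] → best response C (payoff 4)
  P1 vs Y: payoffs [3, 4, 1] → best response B (payoff 4)
  P1 vs Z: payoffs [4, 0, 1] → best response A (payoff 4)
  P2 vs A: payoffs [0, 3, 3] → best response Y/Z (payoff 3)
  P2 vs B: payoffs [4, 4, 2] → best response X/Y (payoff 4)
  P2 vs C: payoffs [2, 3, 4] → best response Z (payoff 4)
Mutual best responses: (A,Z), (B,Y) → Nash equilibria.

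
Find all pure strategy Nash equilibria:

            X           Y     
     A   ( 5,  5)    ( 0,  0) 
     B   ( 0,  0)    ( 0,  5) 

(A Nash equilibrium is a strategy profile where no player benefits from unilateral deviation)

Nash equilibrium: (A, X), (B, Y)

Work:
Best responses:
  P1 vs X: payoffs [5, 0] → best response A (payoff 5)
  P1 vs Y: payoffs [0, 0] → best response A/B (payoff 0)
  P2 vs A: payoffs [5, 0] → best response X (payoff 5)
  P2 vs B: payoffs [0, 5] → best response Y (payoff 5)
Mutual best responses: (A,X), (B,Y) → Nash equilibria.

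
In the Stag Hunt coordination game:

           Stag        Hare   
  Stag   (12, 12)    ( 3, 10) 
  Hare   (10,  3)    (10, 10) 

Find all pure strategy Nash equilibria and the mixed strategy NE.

Pure NE: (Stag, Stag) and (Hare, Hare); Mixed NE: p = 0.7778, q = 0.7778

Work:
Check pure NE:
(Stag, Stag): (12, 12) - no unilateral deviation beneficial
(Hare, Hare): (10, 10) - no unilateral deviation beneficial
Mixed NE: P1 plays Stag with p = 0.7778, P2 plays Stag with q = 0.7778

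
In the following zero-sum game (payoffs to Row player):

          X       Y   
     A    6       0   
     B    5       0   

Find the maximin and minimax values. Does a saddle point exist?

Maximin = 0, Minimax = 0, Saddle: True

Work:
Row minimums: [0, 0] → maximin = 0
Column maximums: [6, 0] → minimax = 0
Saddle point exists! Game value = 0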